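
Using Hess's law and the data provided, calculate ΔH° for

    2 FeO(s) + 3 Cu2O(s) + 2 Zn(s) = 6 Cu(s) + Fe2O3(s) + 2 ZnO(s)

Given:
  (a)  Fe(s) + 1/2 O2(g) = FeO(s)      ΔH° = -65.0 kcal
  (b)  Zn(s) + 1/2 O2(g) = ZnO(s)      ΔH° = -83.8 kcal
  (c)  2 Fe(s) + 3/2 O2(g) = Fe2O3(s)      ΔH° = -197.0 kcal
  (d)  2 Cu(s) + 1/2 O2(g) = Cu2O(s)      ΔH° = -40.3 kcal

ΔH° = -113.7 kcal

(a) reversed and × 2: (-2)·(-65.0) = +130.0 kcal
(b) × 2: (2)·(-83.8) = -167.6 kcal
(c) as written: -197.0 kcal
(d) reversed and × 3: (-3)·(-40.3) = +120.9 kcal
Since enthalpy is a state function, ΔH° = (-2)·(-65.0) + (2)·(-83.8) + (1)·(-197.0) + (-3)·(-40.3) = -113.7 kcal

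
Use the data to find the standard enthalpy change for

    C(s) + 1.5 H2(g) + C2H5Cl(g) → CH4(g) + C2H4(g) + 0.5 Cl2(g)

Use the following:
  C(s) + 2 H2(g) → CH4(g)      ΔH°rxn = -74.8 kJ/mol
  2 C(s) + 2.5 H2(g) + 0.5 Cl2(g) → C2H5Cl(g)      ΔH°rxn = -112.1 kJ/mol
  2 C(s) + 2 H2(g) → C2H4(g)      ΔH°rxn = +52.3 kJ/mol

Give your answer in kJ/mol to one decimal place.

equation 1 as written: -74.8 kJ/mol
equation 2 reversed: +112.1 kJ/mol
equation 3 as written: +52.3 kJ/mol
ΔH°rxn = (1)·(-74.8) + (-1)·(-112.1) + (1)·(+52.3) = 89.6 kJ/mol

ΔH°rxn = 89.6 kJ/mol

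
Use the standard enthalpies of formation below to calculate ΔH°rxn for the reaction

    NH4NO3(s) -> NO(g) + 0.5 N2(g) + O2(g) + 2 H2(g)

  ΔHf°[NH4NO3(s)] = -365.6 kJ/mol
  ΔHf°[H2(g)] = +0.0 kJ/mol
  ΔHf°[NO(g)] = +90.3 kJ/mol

ΔH°rxn = 455.9 kJ/mol

Products: 1·(+90.3) + 1/2·(+0.0) + 1·(+0.0) + 2·(+0.0) = +90.3
Reactants: 1·(-365.6) = -365.6
ΔH°rxn = (+90.3) − (-365.6) = 455.9 kJ/mol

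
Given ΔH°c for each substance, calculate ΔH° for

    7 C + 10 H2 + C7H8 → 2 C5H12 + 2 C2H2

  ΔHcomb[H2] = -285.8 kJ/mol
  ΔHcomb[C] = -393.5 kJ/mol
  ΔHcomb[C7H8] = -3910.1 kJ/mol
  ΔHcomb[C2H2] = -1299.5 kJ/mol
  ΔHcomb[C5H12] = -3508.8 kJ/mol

With combustion enthalpies, reactants minus products:
= [7·(-393.5) + 10·(-285.8) + 1·(-3910.1)] − [2·(-3508.8) + 2·(-1299.5)]
= 94.0 kJ/mol

ΔH° = 94.0 kJ/mol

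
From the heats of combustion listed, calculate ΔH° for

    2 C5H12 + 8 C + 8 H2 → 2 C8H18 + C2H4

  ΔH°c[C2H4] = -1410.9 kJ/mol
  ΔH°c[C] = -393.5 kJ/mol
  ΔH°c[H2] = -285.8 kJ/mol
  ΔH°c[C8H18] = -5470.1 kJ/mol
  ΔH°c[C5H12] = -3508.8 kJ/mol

Using ΔH = Σ nΔHc°(reactants) − Σ nΔHc°(products):
= [2·(-3508.8) + 8·(-393.5) + 8·(-285.8)] − [2·(-5470.1) + 1·(-1410.9)]
= -100.9 kJ/mol

ΔH° = -100.9 kJ/mol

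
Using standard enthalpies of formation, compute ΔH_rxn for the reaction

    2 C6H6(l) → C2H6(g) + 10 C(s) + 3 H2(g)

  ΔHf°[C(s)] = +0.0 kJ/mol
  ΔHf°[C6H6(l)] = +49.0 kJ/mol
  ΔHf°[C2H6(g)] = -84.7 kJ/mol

Products: 1·(-84.7) + 10·(+0.0) + 3·(+0.0) = -84.7
Reactants: 2·(+49.0) = +98.0
ΔH_rxn = (-84.7) − (+98.0) = -182.7 kJ/mol

ΔH_rxn = -182.7 kJ/mol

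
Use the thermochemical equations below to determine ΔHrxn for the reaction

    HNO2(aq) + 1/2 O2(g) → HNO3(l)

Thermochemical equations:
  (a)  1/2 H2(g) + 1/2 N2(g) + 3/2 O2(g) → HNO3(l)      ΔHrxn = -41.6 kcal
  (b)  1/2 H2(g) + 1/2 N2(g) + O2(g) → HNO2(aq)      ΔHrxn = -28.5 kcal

(a) as written (HNO3(l) already on the product side): -41.6 kcal
(b) reversed (reverse to put HNO2(aq) on the reactant side): +28.5 kcal
By Hess's law, ΔHrxn = (-41.6) + (+28.5) = -13.1 kcal

ΔHrxn = -13.1 kcal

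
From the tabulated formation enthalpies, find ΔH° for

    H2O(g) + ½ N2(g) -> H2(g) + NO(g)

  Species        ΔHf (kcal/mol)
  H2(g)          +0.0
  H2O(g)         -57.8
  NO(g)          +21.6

ΔH°rxn = Σ nΔHf°(products) − Σ nΔHf°(reactants).
Products: 1·(+0.0) + 1·(+21.6) = +21.6
Reactants: 1·(-57.8) + 1/2·(+0.0) = -57.8
ΔH° = (+21.6) − (-57.8) = 79.4 kcal/mol

ΔH° = 79.4 kcal/mol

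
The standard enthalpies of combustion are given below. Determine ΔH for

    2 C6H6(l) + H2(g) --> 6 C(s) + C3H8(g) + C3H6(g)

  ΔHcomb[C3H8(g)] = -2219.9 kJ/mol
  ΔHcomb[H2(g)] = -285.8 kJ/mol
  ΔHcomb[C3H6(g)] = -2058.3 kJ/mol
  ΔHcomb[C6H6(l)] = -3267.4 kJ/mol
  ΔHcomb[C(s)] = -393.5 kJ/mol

ΔH = -181.4 kJ/mol

With combustion enthalpies, reactants minus products:
= [2·(-3267.4) + 1·(-285.8)] − [6·(-393.5) + 1·(-2219.9) + 1·(-2058.3)]
= -181.4 kJ/mol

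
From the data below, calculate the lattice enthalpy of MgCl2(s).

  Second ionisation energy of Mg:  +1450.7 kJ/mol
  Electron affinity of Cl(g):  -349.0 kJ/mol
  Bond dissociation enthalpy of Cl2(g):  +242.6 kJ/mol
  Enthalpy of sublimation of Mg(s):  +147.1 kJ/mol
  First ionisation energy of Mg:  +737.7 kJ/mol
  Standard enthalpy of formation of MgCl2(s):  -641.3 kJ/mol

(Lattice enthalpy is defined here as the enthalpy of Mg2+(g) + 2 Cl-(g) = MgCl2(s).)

U = -2521.4 kJ/mol

ΔHf° = 1·ΔHsub + 1·(ΣIE) + 1·D(Cl2) + 2·EA + U
-641.3 = 1·(+147.1) + 1·(+2188.4) + 1·(+242.6) + 2·(-349.0) + U
U = -641.3 − (+1880.1) = -2521.4 kJ/mol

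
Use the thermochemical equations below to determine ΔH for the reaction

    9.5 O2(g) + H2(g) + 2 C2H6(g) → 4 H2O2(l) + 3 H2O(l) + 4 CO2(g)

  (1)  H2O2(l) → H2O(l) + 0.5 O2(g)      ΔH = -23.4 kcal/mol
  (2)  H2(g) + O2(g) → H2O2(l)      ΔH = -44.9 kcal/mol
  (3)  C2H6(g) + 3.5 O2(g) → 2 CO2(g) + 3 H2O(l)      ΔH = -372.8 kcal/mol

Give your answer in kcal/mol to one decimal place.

ΔH = -720.3 kcal/mol

(1) reversed and × 3: (-3)·(-23.4) = +70.2 kcal/mol
(2) as written: -44.9 kcal/mol
(3) × 2: (2)·(-372.8) = -745.6 kcal/mol
Summing the manipulated equations, ΔH = (-3)·(-23.4) + (1)·(-44.9) + (2)·(-372.8) = -720.3 kcal/mol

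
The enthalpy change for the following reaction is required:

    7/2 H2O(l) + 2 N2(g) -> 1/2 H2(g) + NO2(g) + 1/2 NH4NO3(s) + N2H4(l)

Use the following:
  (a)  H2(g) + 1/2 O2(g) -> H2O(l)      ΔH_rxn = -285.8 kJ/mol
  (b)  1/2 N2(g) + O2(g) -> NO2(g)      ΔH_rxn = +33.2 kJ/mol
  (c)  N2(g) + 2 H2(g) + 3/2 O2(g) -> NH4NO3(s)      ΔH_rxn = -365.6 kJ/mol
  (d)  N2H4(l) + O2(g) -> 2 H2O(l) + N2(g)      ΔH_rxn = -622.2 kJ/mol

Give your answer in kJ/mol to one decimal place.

(a) reversed and × 3/2: (-3/2)·(-285.8) = +428.7 kJ/mol
(b) as written (NO2(g) already on the product side): +33.2 kJ/mol
(c) × 1/2 (×1/2 to match 1/2 NH4NO3(s) in the target): (1/2)·(-365.6) = -182.8 kJ/mol
(d) reversed (reverse to put N2H4(l) on the product side): +622.2 kJ/mol
By Hess's law, ΔH_rxn = (-3/2)·(-285.8) + (1)·(+33.2) + (1/2)·(-365.6) + (-1)·(-622.2) = 901.3 kJ/mol

ΔH_rxn = 901.3 kJ/mol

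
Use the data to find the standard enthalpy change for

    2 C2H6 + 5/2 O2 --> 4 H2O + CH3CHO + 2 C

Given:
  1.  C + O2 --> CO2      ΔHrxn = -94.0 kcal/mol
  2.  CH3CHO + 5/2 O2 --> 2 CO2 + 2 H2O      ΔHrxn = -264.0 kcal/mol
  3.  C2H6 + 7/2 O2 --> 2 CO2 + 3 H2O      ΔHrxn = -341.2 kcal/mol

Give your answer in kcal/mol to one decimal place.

eq. 1 reversed and × 2 (reverse to put C on the product side; ×2 to match 2 C in the target): (-2)·(-94.0) = +188.0 kcal/mol
eq. 2 reversed (CH3CHO must end up as a product): +264.0 kcal/mol
eq. 3 × 2 (×2 to match 2 C2H6 in the target): (2)·(-341.2) = -682.4 kcal/mol
Summing the manipulated equations, ΔHrxn = (-2)·(-94.0) + (-1)·(-264.0) + (2)·(-341.2) = -230.4 kcal/mol

ΔHrxn = -230.4 kcal/mol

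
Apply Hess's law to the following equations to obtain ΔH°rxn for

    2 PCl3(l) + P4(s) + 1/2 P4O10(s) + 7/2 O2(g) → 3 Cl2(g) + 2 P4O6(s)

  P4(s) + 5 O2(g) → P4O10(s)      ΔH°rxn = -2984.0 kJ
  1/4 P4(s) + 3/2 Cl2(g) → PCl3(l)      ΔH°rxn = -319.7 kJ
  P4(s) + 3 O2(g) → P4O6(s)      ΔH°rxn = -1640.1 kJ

equation 1 reversed and × 1/2 (reverse to put P4O10(s) on the reactant side; ×1/2 to match 1/2 P4O10(s) in the target): (-1/2)·(-2984.0) = +1492.0 kJ
equation 2 reversed and × 2 (PCl3(l) must end up as a reactant; scale by 2 for the 2 PCl3(l)): (-2)·(-319.7) = +639.4 kJ
equation 3 × 2 (×2 to match 2 P4O6(s) in the target): (2)·(-1640.1) = -3280.2 kJ
By Hess's law, ΔH°rxn = (-1/2)·(-2984.0) + (-2)·(-319.7) + (2)·(-1640.1) = -1148.8 kJ

ΔH°rxn = -1148.8 kJ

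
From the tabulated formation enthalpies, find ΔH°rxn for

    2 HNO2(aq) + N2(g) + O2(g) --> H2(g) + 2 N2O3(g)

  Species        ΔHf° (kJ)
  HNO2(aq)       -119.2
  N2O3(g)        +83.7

ΔH°rxn = Σ nΔHf°(products) − Σ nΔHf°(reactants).
Products: 1·(+0.0) + 2·(+83.7) = +167.4
Reactants: 2·(-119.2) + 1·(+0.0) + 1·(+0.0) = -238.4
ΔH°rxn = (+167.4) − (-238.4) = 405.8 kJ

ΔH°rxn = 405.8 kJ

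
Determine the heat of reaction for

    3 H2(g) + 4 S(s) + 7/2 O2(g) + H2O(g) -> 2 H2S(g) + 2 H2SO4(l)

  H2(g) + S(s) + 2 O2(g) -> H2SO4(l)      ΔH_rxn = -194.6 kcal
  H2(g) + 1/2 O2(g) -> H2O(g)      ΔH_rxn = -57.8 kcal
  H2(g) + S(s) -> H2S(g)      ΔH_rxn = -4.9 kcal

equation 1 × 2 (×2 to match 2 H2SO4(l) in the target): (2)·(-194.6) = -389.2 kcal
equation 2 reversed (reverse to put H2O(g) on the reactant side): +57.8 kcal
equation 3 × 2 (scale by 2 for the 2 H2S(g)): (2)·(-4.9) = -9.8 kcal
Since enthalpy is a state function, ΔH_rxn = (2)·(-194.6) + (-1)·(-57.8) + (2)·(-4.9) = -341.2 kcal

ΔH_rxn = -341.2 kcal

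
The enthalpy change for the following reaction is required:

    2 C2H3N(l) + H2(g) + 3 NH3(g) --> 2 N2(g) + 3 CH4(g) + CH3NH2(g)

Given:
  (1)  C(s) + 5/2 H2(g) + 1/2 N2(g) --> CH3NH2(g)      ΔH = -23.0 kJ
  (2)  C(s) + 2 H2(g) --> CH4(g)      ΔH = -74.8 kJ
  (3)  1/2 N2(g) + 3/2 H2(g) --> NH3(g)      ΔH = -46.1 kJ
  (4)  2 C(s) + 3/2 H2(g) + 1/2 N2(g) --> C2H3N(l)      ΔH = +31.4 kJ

ΔH = -171.9 kJ

(1) as written (CH3NH2(g) already on the product side): -23.0 kJ
(2) × 3 (scale by 3 for the 3 CH4(g)): (3)·(-74.8) = -224.4 kJ
(3) reversed and × 3 (reverse to put NH3(g) on the reactant side; scale by 3 for the 3 NH3(g)): (-3)·(-46.1) = +138.3 kJ
(4) reversed and × 2 (reverse to put C2H3N(l) on the reactant side; ×2 to match 2 C2H3N(l) in the target): (-2)·(+31.4) = -62.8 kJ
By Hess's law, ΔH = (1)·(-23.0) + (3)·(-74.8) + (-3)·(-46.1) + (-2)·(+31.4) = -171.9 kJ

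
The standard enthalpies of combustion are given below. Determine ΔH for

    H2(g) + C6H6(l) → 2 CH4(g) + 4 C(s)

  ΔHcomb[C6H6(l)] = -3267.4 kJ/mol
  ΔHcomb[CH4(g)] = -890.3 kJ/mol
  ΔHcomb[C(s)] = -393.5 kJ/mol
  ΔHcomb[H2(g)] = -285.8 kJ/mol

With combustion enthalpies, reactants minus products:
= [1·(-285.8) + 1·(-3267.4)] − [2·(-890.3) + 4·(-393.5)]
= -198.6 kJ/mol

ΔH = -198.6 kJ/mol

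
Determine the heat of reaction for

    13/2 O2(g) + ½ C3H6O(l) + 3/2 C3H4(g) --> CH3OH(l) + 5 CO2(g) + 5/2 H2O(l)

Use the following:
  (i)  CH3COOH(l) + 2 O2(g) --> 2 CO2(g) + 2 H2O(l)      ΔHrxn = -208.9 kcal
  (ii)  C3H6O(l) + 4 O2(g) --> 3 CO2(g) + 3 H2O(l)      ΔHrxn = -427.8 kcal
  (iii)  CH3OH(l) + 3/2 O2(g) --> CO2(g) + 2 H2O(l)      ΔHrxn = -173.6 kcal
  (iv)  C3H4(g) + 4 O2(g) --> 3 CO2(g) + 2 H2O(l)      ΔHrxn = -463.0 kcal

(i): not needed.
(ii) × 1/2: (1/2)·(-427.8) = -213.9 kcal
(iii) reversed: +173.6 kcal
(iv) × 3/2: (3/2)·(-463.0) = -694.5 kcal
Summing the manipulated equations, ΔHrxn = (-213.9) + (+173.6) + (-694.5) = -734.8 kcal

ΔHrxn = -734.8 kcal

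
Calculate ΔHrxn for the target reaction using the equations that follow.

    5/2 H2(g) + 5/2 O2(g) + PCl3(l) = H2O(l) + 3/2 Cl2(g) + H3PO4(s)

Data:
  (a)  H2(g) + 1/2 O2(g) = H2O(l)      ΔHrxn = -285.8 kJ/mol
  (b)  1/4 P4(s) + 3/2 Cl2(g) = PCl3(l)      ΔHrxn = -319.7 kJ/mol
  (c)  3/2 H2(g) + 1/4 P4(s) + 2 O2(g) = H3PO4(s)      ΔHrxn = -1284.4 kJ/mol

(a) as written: -285.8 kJ/mol
(b) reversed: +319.7 kJ/mol
(c) as written: -1284.4 kJ/mol
ΔHrxn = (1)·(-285.8) + (-1)·(-319.7) + (1)·(-1284.4) = -1250.5 kJ/mol

ΔHrxn = -1250.5 kJ/mol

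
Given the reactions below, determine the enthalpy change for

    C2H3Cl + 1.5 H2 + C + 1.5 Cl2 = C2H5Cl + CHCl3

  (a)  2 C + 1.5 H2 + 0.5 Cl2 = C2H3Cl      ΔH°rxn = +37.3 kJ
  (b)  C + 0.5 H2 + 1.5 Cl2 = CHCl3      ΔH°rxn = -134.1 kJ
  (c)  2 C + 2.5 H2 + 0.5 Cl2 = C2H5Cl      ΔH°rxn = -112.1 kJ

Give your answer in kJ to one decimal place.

ΔH°rxn = -283.5 kJ

(a) reversed: -37.3 kJ
(b) as written: -134.1 kJ
(c) as written: -112.1 kJ
ΔH°rxn = (-37.3) + (-134.1) + (-112.1) = -283.5 kJ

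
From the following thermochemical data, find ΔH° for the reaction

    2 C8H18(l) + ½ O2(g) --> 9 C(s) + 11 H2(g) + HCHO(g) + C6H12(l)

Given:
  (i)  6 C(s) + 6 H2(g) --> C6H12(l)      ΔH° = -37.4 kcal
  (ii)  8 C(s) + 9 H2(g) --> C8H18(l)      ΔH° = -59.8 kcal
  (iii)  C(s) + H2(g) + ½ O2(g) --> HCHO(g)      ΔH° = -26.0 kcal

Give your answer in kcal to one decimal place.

(i) as written: -37.4 kcal
(ii) reversed and × 2: (-2)·(-59.8) = +119.6 kcal
(iii) as written: -26.0 kcal
ΔH° = (-37.4) + (+119.6) + (-26.0) = 56.2 kcal

ΔH° = 56.2 kcal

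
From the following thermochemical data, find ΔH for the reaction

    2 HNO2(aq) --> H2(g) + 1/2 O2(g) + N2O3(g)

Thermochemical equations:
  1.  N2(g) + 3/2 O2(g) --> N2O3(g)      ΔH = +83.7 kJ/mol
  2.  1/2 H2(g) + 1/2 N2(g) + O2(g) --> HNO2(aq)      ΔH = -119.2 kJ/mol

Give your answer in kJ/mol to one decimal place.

ΔH = 322.1 kJ/mol

eq. 1 as written: +83.7 kJ/mol
eq. 2 reversed and × 2: (-2)·(-119.2) = +238.4 kJ/mol
Combining the equations, ΔH = (1)·(+83.7) + (-2)·(-119.2) = 322.1 kJ/mol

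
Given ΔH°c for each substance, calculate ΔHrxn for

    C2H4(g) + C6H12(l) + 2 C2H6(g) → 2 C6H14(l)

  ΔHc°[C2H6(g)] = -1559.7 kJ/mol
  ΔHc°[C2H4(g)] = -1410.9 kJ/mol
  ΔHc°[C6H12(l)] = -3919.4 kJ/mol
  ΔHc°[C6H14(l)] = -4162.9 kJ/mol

With combustion enthalpies, reactants minus products:
= [1·(-1410.9) + 1·(-3919.4) + 2·(-1559.7)] − [2·(-4162.9)]
= -123.9 kJ/mol

ΔHrxn = -123.9 kJ/mol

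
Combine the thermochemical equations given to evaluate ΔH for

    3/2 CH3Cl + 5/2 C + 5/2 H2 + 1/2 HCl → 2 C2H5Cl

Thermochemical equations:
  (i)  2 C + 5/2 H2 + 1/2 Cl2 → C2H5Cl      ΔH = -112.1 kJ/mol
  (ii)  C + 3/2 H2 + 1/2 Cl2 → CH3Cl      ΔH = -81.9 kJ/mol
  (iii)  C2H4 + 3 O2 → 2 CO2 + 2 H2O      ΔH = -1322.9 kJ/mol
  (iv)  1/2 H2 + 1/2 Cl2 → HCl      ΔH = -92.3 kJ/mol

ΔH = -55.2 kJ/mol

(i) × 2 (scale by 2 for the 2 C2H5Cl): (2)·(-112.1) = -224.2 kJ/mol
(ii) reversed and × 3/2 (reverse to put CH3Cl on the reactant side; ×3/2 to match 3/2 CH3Cl in the target): (-3/2)·(-81.9) = +122.85 kJ/mol
(iii): not needed (C2H4 appears nowhere else).
(iv) reversed and × 1/2 (reverse to put HCl on the reactant side; scale by 1/2 for the 1/2 HCl): (-1/2)·(-92.3) = +46.15 kJ/mol
By Hess's law, ΔH = (2)·(-112.1) + (-3/2)·(-81.9) + (-1/2)·(-92.3) = -55.2 kJ/mol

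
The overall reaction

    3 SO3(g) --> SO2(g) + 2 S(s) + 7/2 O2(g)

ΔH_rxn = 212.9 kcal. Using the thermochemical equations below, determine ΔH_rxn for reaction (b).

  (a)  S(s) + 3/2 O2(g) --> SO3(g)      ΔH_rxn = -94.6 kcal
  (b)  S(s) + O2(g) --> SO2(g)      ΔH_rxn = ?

(a) reversed and × 3: (-3)·(-94.6) = +283.8 kcal
(b) as written: contributes x
+212.9 = (+283.8) + x
x = (+212.9 − (+283.8)) / (1) = -70.9 kcal

ΔH_rxn = -70.9 kcal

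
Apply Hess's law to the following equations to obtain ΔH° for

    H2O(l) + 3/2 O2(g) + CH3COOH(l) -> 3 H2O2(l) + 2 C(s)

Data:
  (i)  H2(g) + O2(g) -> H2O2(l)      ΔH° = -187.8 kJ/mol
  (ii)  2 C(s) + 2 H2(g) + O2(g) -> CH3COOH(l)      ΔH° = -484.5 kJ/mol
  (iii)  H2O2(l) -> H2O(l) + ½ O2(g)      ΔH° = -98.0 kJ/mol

(i) × 2: (2)·(-187.8) = -375.6 kJ/mol
(ii) reversed: +484.5 kJ/mol
(iii) reversed: +98.0 kJ/mol
By Hess's law, ΔH° = (-375.6) + (+484.5) + (+98.0) = 206.9 kJ/mol

ΔH° = 206.9 kJ/mol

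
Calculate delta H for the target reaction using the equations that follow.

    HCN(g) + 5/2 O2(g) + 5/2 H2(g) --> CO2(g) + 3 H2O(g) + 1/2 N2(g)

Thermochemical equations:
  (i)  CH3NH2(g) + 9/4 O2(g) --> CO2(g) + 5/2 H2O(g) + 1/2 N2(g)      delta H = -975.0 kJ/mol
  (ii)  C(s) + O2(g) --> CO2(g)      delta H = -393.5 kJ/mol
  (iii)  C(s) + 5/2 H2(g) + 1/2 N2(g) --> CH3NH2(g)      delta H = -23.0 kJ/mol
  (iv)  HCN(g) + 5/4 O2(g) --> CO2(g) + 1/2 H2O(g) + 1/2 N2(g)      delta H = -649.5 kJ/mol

(i) as written: -975.0 kJ/mol
(ii) reversed: +393.5 kJ/mol
(iii) as written: -23.0 kJ/mol
(iv) as written: -649.5 kJ/mol
Combining the equations, delta H = (1)·(-975.0) + (-1)·(-393.5) + (1)·(-23.0) + (1)·(-649.5) = -1254.0 kJ/mol

delta H = -1254.0 kJ/mol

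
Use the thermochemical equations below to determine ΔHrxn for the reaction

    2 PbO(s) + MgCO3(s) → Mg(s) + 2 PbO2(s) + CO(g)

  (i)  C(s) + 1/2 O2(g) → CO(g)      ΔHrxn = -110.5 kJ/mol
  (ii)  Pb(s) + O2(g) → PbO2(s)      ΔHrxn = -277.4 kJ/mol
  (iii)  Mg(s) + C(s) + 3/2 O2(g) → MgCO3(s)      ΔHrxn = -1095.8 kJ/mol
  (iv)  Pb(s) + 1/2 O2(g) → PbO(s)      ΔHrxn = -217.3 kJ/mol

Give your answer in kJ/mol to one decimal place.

(i) as written (CO(g) already on the product side): -110.5 kJ/mol
(ii) × 2 (scale by 2 for the 2 PbO2(s)): (2)·(-277.4) = -554.8 kJ/mol
(iii) reversed (reverse to put MgCO3(s) on the reactant side): +1095.8 kJ/mol
(iv) reversed and × 2 (PbO(s) must end up as a reactant; scale by 2 for the 2 PbO(s)): (-2)·(-217.3) = +434.6 kJ/mol
By Hess's law, ΔHrxn = (-110.5) + (-554.8) + (+1095.8) + (+434.6) = 865.1 kJ/mol

ΔHrxn = 865.1 kJ/mol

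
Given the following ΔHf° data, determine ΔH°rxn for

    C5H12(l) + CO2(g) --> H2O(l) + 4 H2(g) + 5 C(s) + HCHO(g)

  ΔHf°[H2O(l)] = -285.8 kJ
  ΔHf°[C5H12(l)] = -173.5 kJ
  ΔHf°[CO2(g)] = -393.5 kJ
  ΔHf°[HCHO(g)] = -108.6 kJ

ΔH°rxn = 172.6 kJ

Products: 1·(-285.8) + 4·(+0.0) + 5·(+0.0) + 1·(-108.6) = -394.4
Reactants: 1·(-173.5) + 1·(-393.5) = -567.0
ΔH°rxn = (-394.4) − (-567.0) = 172.6 kJ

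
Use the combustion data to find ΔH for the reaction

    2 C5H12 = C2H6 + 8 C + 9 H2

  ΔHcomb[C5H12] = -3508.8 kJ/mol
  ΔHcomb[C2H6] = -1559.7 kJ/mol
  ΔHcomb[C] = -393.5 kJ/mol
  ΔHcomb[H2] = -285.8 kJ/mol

With combustion enthalpies, reactants minus products:
= [2·(-3508.8)] − [1·(-1559.7) + 8·(-393.5) + 9·(-285.8)]
= 262.3 kJ/mol

ΔH = 262.3 kJ/mol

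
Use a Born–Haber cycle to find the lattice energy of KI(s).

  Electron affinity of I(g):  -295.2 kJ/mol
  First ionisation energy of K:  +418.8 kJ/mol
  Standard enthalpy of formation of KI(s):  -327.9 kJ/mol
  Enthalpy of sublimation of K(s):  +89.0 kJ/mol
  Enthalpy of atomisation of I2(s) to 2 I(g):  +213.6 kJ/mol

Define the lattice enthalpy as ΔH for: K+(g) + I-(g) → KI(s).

ΔHf° = 1·ΔHsub + 1·(ΣIE) + 1/2·D(I2) + 1·EA + U
-327.9 = 1·(+89.0) + 1·(+418.8) + 1/2·(+213.6) + 1·(-295.2) + U
U = -327.9 − (+319.4) = -647.3 kJ/mol

U = -647.3 kJ/mol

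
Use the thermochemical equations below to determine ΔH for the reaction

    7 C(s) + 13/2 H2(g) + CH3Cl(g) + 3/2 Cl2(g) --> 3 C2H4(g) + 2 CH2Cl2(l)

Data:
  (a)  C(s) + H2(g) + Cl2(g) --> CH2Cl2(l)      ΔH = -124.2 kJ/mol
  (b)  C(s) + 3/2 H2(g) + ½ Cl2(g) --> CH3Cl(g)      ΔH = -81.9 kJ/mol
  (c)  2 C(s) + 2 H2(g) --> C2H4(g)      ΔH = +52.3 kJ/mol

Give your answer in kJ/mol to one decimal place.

(a) × 2 (scale by 2 for the 2 CH2Cl2(l)): (2)·(-124.2) = -248.4 kJ/mol
(b) reversed (reverse to put CH3Cl(g) on the reactant side): +81.9 kJ/mol
(c) × 3 (×3 to match 3 C2H4(g) in the target): (3)·(+52.3) = +156.9 kJ/mol
Since enthalpy is a state function, ΔH = (-248.4) + (+81.9) + (+156.9) = -9.6 kJ/mol

ΔH = -9.6 kJ/mol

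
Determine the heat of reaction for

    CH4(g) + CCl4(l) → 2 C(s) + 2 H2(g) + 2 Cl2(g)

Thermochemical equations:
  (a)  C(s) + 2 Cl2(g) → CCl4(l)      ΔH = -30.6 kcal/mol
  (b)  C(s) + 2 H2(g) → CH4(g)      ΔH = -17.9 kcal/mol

(a) reversed (CCl4(l) must end up as a reactant): +30.6 kcal/mol
(b) reversed (CH4(g) must end up as a reactant): +17.9 kcal/mol
ΔH = (+30.6) + (+17.9) = 48.5 kcal/mol

ΔH = 48.5 kcal/mol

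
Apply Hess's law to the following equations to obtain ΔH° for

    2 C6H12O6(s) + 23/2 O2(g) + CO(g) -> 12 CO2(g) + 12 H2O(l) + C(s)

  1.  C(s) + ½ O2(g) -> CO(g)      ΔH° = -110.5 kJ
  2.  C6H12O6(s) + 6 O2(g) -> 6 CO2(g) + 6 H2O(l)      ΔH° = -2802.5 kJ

ΔH° = -5494.5 kJ

eq. 1 reversed (reverse to put CO(g) on the reactant side): +110.5 kJ
eq. 2 × 2 (×2 to match 2 C6H12O6(s) in the target): (2)·(-2802.5) = -5605.0 kJ
By Hess's law, ΔH° = (+110.5) + (-5605.0) = -5494.5 kJ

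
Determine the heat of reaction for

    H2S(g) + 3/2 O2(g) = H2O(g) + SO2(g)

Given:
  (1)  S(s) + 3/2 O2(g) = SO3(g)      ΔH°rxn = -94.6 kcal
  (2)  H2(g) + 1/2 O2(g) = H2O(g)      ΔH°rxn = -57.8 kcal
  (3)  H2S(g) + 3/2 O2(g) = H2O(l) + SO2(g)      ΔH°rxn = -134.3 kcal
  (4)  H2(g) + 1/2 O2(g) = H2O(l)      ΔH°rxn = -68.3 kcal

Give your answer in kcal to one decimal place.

ΔH°rxn = -123.8 kcal

(1): not needed.
(2) as written: -57.8 kcal
(3) as written: -134.3 kcal
(4) reversed: +68.3 kcal
Since enthalpy is a state function, ΔH°rxn = (-57.8) + (-134.3) + (+68.3) = -123.8 kcal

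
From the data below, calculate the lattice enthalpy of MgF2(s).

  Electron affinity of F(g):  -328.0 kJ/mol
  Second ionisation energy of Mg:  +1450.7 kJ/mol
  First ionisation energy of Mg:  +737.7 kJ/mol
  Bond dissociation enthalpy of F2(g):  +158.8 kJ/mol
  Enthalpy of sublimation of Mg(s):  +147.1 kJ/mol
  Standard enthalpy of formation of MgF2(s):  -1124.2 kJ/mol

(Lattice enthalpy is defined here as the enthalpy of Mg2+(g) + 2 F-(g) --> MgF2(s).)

U = -2962.5 kJ/mol

ΔHf° = 1·ΔHsub + 1·(ΣIE) + 1·D(F2) + 2·EA + U
-1124.2 = 1·(+147.1) + 1·(+2188.4) + 1·(+158.8) + 2·(-328.0) + U
U = -1124.2 − (+1838.3) = -2962.5 kJ/mol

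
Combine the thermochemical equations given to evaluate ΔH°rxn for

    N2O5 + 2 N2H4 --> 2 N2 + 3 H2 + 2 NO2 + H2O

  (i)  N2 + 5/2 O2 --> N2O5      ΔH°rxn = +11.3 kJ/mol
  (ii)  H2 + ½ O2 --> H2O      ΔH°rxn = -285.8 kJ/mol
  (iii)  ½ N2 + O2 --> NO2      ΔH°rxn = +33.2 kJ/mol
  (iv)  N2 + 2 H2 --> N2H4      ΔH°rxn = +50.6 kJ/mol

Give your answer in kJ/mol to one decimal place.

ΔH°rxn = -331.9 kJ/mol

(i) reversed (reverse to put N2O5 on the reactant side): -11.3 kJ/mol
(ii) as written (H2O already on the product side): -285.8 kJ/mol
(iii) × 2 (scale by 2 for the 2 NO2): (2)·(+33.2) = +66.4 kJ/mol
(iv) reversed and × 2 (reverse to put N2H4 on the reactant side; scale by 2 for the 2 N2H4): (-2)·(+50.6) = -101.2 kJ/mol
By Hess's law, ΔH°rxn = (-11.3) + (-285.8) + (+66.4) + (-101.2) = -331.9 kJ/mol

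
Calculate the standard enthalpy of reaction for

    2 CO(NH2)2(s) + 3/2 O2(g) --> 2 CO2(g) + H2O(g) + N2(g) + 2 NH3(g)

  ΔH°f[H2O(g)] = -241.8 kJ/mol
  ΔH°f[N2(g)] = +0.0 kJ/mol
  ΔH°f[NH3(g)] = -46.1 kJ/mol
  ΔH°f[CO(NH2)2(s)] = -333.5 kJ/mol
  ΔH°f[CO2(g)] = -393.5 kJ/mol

Products: 2·(-393.5) + 1·(-241.8) + 1·(+0.0) + 2·(-46.1) = -1121.0
Reactants: 2·(-333.5) + 3/2·(+0.0) = -667.0
ΔH°rxn = (-1121.0) − (-667.0) = -454.0 kJ/mol

ΔH°rxn = -454.0 kJ/mol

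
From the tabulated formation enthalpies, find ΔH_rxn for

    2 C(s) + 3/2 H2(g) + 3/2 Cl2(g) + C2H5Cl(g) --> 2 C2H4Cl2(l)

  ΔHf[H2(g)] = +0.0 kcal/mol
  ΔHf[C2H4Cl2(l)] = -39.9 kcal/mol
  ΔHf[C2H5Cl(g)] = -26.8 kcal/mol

ΔH°rxn = Σ nΔHf°(products) − Σ nΔHf°(reactants).
Products: 2·(-39.9) = -79.8
Reactants: 2·(+0.0) + 3/2·(+0.0) + 3/2·(+0.0) + 1·(-26.8) = -26.8
ΔH_rxn = (-79.8) − (-26.8) = -53.0 kcal/mol

ΔH_rxn = -53.0 kcal/mol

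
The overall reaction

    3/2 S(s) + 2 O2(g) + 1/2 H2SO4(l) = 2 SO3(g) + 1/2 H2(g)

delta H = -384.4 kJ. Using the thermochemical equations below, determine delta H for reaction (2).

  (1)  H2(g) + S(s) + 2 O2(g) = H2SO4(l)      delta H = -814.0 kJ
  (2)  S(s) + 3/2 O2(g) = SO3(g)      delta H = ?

delta H = -395.7 kJ

(1) reversed and × 1/2 (H2SO4(l) must end up as a reactant; scale by 1/2 for the 1/2 H2SO4(l)): (-1/2)·(-814.0) = +407.0 kJ
(2) × 2 (scale by 2 for the 2 SO3(g)): contributes 2·x
-384.4 = (+407.0) + 2·x
x = (-384.4 − (+407.0)) / (2) = -395.7 kJ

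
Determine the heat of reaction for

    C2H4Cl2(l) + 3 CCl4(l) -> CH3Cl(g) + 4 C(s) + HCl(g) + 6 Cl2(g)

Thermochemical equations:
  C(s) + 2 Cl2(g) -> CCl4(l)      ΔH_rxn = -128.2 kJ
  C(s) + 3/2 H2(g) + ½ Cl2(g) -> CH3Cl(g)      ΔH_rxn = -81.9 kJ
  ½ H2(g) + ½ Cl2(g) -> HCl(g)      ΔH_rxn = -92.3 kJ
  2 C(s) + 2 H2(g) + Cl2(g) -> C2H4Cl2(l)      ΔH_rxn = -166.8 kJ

ΔH_rxn = 377.2 kJ

equation 1 reversed and × 3: (-3)·(-128.2) = +384.6 kJ
equation 2 as written: -81.9 kJ
equation 3 as written: -92.3 kJ
equation 4 reversed: +166.8 kJ
ΔH_rxn = (+384.6) + (-81.9) + (-92.3) + (+166.8) = 377.2 kJ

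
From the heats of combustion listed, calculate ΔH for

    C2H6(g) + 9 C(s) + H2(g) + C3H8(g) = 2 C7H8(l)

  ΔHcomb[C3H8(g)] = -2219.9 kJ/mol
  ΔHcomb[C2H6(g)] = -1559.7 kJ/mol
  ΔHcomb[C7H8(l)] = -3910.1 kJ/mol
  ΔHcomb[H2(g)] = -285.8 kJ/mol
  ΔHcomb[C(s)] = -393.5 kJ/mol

Using ΔH = Σ nΔHc°(reactants) − Σ nΔHc°(products):
= [1·(-1559.7) + 9·(-393.5) + 1·(-285.8) + 1·(-2219.9)] − [2·(-3910.1)]
= 213.3 kJ/mol

ΔH = 213.3 kJ/mol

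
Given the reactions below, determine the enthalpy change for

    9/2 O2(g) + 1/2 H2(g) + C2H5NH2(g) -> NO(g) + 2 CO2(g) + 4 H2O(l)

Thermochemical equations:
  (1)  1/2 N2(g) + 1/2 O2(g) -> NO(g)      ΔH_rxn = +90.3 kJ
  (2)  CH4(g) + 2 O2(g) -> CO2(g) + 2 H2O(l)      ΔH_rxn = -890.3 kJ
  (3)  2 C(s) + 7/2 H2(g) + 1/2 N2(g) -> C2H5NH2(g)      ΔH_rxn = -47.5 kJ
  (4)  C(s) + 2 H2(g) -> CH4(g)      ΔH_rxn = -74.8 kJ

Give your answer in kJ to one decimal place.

ΔH_rxn = -1792.4 kJ

(1) as written (NO(g) already on the product side): +90.3 kJ
(2) × 2 (scale by 2 for the 2 CO2(g)): (2)·(-890.3) = -1780.6 kJ
(3) reversed (C2H5NH2(g) must end up as a reactant): +47.5 kJ
(4) × 2: (2)·(-74.8) = -149.6 kJ
Since enthalpy is a state function, ΔH_rxn = (+90.3) + (-1780.6) + (+47.5) + (-149.6) = -1792.4 kJ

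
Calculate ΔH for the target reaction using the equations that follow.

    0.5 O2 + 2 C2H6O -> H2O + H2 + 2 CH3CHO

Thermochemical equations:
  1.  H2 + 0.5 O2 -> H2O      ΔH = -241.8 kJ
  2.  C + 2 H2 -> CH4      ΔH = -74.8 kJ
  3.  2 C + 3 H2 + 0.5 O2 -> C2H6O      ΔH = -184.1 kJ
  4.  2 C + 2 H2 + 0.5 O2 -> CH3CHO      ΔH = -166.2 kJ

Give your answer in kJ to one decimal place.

ΔH = -206.0 kJ

eq. 1 as written (H2O already on the product side): -241.8 kJ
eq. 2: not needed (CH4 appears nowhere else).
eq. 3 reversed and × 2 (reverse to put C2H6O on the reactant side; ×2 to match 2 C2H6O in the target): (-2)·(-184.1) = +368.2 kJ
eq. 4 × 2 (×2 to match 2 CH3CHO in the target): (2)·(-166.2) = -332.4 kJ
Summing the manipulated equations, ΔH = (-241.8) + (+368.2) + (-332.4) = -206.0 kJ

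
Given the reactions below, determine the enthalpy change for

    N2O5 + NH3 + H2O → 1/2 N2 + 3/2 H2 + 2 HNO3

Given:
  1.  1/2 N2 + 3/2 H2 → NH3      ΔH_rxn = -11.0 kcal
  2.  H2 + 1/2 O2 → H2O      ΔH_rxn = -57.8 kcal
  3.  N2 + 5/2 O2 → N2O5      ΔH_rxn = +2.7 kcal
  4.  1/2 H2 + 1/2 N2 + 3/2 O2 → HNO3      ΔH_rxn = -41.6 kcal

eq. 1 reversed (NH3 must end up as a reactant): +11.0 kcal
eq. 2 reversed (H2O must end up as a reactant): +57.8 kcal
eq. 3 reversed (N2O5 must end up as a reactant): -2.7 kcal
eq. 4 × 2 (scale by 2 for the 2 HNO3): (2)·(-41.6) = -83.2 kcal
ΔH_rxn = (-1)·(-11.0) + (-1)·(-57.8) + (-1)·(+2.7) + (2)·(-41.6) = -17.1 kcal

ΔH_rxn = -17.1 kcal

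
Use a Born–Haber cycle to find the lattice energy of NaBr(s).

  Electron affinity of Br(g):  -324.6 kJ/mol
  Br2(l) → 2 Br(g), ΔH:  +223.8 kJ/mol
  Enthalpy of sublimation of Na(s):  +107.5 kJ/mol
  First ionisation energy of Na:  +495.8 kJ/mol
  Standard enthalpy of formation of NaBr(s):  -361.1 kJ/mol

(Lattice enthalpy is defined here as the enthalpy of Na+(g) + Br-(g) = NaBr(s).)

ΔHf° = 1·ΔHsub + 1·(ΣIE) + 1/2·D(Br2) + 1·EA + U
-361.1 = 1·(+107.5) + 1·(+495.8) + 1/2·(+223.8) + 1·(-324.6) + U
U = -361.1 − (+390.6) = -751.7 kJ/mol

U = -751.7 kJ/mol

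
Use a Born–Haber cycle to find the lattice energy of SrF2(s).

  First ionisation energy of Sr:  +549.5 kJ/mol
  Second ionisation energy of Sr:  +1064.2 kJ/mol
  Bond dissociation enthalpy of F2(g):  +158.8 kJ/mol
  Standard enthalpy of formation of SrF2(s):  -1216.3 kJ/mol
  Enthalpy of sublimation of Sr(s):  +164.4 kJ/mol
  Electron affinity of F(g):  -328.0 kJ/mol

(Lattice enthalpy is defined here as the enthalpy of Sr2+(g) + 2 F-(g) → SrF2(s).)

ΔHf° = 1·ΔHsub + 1·(ΣIE) + 1·D(F2) + 2·EA + U
-1216.3 = 1·(+164.4) + 1·(+1613.7) + 1·(+158.8) + 2·(-328.0) + U
U = -1216.3 − (+1280.9) = -2497.2 kJ/mol

U = -2497.2 kJ/mol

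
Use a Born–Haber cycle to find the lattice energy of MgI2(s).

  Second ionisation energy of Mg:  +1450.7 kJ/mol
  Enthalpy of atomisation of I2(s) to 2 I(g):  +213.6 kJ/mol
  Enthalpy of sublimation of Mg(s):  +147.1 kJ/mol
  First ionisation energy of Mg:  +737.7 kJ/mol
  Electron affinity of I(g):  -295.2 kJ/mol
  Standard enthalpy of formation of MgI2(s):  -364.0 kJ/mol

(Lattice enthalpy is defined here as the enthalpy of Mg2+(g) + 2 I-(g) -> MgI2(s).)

U = -2322.7 kJ/mol

ΔHf° = 1·ΔHsub + 1·(ΣIE) + 1·D(I2) + 2·EA + U
-364.0 = 1·(+147.1) + 1·(+2188.4) + 1·(+213.6) + 2·(-295.2) + U
U = -364.0 − (+1958.7) = -2322.7 kJ/mol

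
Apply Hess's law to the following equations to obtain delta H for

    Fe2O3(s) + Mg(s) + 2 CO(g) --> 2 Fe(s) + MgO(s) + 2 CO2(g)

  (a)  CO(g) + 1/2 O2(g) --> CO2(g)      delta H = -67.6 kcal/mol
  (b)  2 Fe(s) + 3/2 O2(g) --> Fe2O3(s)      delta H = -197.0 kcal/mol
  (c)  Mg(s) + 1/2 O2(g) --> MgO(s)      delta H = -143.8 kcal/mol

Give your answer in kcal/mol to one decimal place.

delta H = -82.0 kcal/mol

(a) × 2 (×2 to match 2 CO(g) in the target): (2)·(-67.6) = -135.2 kcal/mol
(b) reversed (reverse to put Fe2O3(s) on the reactant side): +197.0 kcal/mol
(c) as written (MgO(s) already on the product side): -143.8 kcal/mol
delta H = (2)·(-67.6) + (-1)·(-197.0) + (1)·(-143.8) = -82.0 kcal/mol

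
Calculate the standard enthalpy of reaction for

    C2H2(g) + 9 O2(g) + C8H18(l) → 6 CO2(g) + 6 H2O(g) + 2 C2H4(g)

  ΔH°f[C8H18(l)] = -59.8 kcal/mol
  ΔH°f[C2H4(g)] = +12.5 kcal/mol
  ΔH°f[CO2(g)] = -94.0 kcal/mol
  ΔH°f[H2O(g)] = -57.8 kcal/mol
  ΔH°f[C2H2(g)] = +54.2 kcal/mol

ΔH° = -880.2 kcal/mol

Products: 6·(-94.0) + 6·(-57.8) + 2·(+12.5) = -885.8
Reactants: 1·(+54.2) + 9·(+0.0) + 1·(-59.8) = -5.6
ΔH° = (-885.8) − (-5.6) = -880.2 kcal/mol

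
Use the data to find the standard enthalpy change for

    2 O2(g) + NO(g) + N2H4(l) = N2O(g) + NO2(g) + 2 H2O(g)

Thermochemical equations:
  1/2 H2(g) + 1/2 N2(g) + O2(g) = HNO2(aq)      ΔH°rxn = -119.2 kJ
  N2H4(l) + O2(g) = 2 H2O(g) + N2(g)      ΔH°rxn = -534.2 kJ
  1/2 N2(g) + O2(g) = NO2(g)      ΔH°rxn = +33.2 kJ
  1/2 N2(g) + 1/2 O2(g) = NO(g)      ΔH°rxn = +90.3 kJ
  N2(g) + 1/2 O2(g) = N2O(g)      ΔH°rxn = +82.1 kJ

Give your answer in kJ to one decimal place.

ΔH°rxn = -509.2 kJ

equation 1: not needed.
equation 2 as written: -534.2 kJ
equation 3 as written: +33.2 kJ
equation 4 reversed: -90.3 kJ
equation 5 as written: +82.1 kJ
By Hess's law, ΔH°rxn = (-534.2) + (+33.2) + (-90.3) + (+82.1) = -509.2 kJ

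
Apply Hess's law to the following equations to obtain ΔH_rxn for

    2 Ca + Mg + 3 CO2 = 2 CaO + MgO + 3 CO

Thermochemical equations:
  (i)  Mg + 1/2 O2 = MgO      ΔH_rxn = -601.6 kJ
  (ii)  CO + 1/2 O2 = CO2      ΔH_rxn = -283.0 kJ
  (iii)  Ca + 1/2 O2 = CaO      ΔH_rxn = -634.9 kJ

(i) as written (MgO already on the product side): -601.6 kJ
(ii) reversed and × 3 (reverse to put CO on the product side; ×3 to match 3 CO in the target): (-3)·(-283.0) = +849.0 kJ
(iii) × 2 (scale by 2 for the 2 CaO): (2)·(-634.9) = -1269.8 kJ
ΔH_rxn = (1)·(-601.6) + (-3)·(-283.0) + (2)·(-634.9) = -1022.4 kJ

ΔH_rxn = -1022.4 kJ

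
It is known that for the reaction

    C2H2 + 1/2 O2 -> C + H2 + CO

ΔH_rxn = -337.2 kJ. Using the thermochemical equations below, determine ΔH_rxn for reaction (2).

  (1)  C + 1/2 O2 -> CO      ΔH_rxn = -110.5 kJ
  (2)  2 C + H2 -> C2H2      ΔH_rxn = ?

(1) as written: -110.5 kJ
(2) reversed: contributes −x
-337.2 = (-110.5) − x
x = (-337.2 − (-110.5)) / (-1) = 226.7 kJ

ΔH_rxn = 226.7 kJ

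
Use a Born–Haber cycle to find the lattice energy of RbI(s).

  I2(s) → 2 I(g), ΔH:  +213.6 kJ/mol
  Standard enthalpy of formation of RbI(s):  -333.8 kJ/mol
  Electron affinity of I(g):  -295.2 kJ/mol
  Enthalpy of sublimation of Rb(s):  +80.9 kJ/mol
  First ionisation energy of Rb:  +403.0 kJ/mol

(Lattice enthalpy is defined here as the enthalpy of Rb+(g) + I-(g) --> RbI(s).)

U = -629.3 kJ/mol

ΔHf° = 1·ΔHsub + 1·(ΣIE) + 1/2·D(I2) + 1·EA + U
-333.8 = 1·(+80.9) + 1·(+403.0) + 1/2·(+213.6) + 1·(-295.2) + U
U = -333.8 − (+295.5) = -629.3 kJ/mol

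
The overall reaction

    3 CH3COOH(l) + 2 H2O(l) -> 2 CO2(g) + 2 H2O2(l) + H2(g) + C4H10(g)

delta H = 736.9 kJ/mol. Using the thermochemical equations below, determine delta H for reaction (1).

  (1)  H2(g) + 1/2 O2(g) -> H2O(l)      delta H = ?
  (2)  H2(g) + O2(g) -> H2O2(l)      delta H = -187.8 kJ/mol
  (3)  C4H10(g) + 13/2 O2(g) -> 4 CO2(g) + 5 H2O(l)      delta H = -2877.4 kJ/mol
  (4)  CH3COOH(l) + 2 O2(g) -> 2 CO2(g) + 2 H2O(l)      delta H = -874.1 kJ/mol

(1) reversed and × 3: contributes −3·x
(2) × 2 (×2 to match 2 H2O2(l) in the target): (2)·(-187.8) = -375.6 kJ/mol
(3) reversed (reverse to put C4H10(g) on the product side): +2877.4 kJ/mol
(4) × 3 (scale by 3 for the 3 CH3COOH(l)): (3)·(-874.1) = -2622.3 kJ/mol
+736.9 = (-375.6) + (+2877.4) + (-2622.3) − 3·x
x = (+736.9 − (-120.5)) / (-3) = -285.8 kJ/mol

delta H = -285.8 kJ/mol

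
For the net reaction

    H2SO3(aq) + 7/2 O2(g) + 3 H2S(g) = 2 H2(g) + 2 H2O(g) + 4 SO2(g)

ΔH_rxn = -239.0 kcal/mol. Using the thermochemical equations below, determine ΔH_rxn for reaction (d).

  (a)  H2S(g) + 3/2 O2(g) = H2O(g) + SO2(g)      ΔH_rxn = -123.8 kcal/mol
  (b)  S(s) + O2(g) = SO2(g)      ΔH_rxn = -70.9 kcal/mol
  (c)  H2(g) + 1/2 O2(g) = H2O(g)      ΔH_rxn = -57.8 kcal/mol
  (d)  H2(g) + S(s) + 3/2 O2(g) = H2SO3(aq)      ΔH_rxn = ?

(a) × 3 (scale by 3 for the 3 H2S(g)): (3)·(-123.8) = -371.4 kcal/mol
(b) as written: -70.9 kcal/mol
(c) reversed: +57.8 kcal/mol
(d) reversed (H2SO3(aq) must end up as a reactant): contributes −x
-239.0 = (-371.4) + (-70.9) + (+57.8) − x
x = (-239.0 − (-384.5)) / (-1) = -145.5 kcal/mol

ΔH_rxn = -145.5 kcal/mol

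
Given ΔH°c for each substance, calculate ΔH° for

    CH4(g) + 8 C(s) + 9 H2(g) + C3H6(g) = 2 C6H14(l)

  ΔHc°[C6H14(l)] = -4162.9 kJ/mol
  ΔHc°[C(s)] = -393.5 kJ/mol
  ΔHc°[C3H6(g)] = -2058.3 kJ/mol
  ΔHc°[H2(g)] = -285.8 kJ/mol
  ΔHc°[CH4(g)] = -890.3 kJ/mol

With combustion enthalpies, reactants minus products:
= [1·(-890.3) + 8·(-393.5) + 9·(-285.8) + 1·(-2058.3)] − [2·(-4162.9)]
= -343.0 kJ/mol

ΔH° = -343.0 kJ/mol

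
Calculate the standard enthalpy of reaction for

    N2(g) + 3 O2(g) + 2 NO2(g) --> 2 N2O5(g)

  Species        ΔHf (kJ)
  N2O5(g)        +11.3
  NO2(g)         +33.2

ΔHrxn = -43.8 kJ

ΔH°rxn = Σ nΔHf°(products) − Σ nΔHf°(reactants).
Products: 2·(+11.3) = +22.6
Reactants: 1·(+0.0) + 3·(+0.0) + 2·(+33.2) = +66.4
ΔHrxn = (+22.6) − (+66.4) = -43.8 kJ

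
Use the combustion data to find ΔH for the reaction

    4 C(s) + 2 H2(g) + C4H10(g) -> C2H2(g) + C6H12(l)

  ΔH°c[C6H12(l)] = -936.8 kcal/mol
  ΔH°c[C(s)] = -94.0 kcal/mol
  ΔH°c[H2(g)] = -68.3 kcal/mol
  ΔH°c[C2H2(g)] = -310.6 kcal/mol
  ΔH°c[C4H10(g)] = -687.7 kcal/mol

ΔH = 47.1 kcal/mol

With combustion enthalpies, reactants minus products:
= [4·(-94.0) + 2·(-68.3) + 1·(-687.7)] − [1·(-310.6) + 1·(-936.8)]
= 47.1 kcal/mol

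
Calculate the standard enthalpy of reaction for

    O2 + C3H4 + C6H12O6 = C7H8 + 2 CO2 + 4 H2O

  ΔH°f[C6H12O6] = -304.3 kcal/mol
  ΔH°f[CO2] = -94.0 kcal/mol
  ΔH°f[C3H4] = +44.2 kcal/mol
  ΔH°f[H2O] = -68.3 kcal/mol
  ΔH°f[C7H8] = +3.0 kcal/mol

ΔHrxn = -198.1 kcal/mol

Products: 1·(+3.0) + 2·(-94.0) + 4·(-68.3) = -458.2
Reactants: 1·(+0.0) + 1·(+44.2) + 1·(-304.3) = -260.1
ΔHrxn = (-458.2) − (-260.1) = -198.1 kcal/mol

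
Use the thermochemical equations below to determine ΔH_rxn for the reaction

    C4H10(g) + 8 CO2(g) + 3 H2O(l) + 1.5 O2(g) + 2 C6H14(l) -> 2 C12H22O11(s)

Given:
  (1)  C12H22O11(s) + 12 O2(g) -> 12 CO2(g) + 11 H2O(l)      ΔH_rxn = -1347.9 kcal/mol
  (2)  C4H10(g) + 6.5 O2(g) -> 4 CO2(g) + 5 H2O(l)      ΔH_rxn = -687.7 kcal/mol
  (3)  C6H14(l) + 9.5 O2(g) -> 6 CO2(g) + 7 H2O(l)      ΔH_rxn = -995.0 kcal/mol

ΔH_rxn = 18.1 kcal/mol

(1) reversed and × 2: (-2)·(-1347.9) = +2695.8 kcal/mol
(2) as written: -687.7 kcal/mol
(3) × 2: (2)·(-995.0) = -1990.0 kcal/mol
ΔH_rxn = (-2)·(-1347.9) + (1)·(-687.7) + (2)·(-995.0) = 18.1 kcal/mol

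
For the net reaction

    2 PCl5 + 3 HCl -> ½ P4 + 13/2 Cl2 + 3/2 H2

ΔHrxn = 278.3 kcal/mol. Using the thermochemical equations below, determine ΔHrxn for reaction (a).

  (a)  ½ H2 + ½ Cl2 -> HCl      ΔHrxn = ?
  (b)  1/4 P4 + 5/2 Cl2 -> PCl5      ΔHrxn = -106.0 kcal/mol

ΔHrxn = -22.1 kcal/mol

(a) reversed and × 3: contributes −3·x
(b) reversed and × 2: (-2)·(-106.0) = +212.0 kcal/mol
+278.3 = (+212.0) − 3·x
x = (+278.3 − (+212.0)) / (-3) = -22.1 kcal/mol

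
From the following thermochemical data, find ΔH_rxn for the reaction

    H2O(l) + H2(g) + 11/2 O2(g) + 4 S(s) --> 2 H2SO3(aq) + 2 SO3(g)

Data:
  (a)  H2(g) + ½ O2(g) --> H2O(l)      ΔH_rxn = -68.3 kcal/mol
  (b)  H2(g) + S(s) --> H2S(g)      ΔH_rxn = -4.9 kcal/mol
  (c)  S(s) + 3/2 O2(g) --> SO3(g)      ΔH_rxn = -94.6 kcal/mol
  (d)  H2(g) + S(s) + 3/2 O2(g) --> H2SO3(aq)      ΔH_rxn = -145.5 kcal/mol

(a) reversed: +68.3 kcal/mol
(b): not needed.
(c) × 2: (2)·(-94.6) = -189.2 kcal/mol
(d) × 2: (2)·(-145.5) = -291.0 kcal/mol
ΔH_rxn = (-1)·(-68.3) + (2)·(-94.6) + (2)·(-145.5) = -411.9 kcal/mol

ΔH_rxn = -411.9 kcal/mol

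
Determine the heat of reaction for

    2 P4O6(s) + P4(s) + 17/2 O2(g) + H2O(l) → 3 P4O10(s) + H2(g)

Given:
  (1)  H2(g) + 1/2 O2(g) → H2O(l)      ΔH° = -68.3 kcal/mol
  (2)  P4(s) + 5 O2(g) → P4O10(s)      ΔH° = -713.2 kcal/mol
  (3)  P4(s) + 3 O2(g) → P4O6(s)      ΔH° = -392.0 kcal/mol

(1) reversed: +68.3 kcal/mol
(2) × 3: (3)·(-713.2) = -2139.6 kcal/mol
(3) reversed and × 2: (-2)·(-392.0) = +784.0 kcal/mol
By Hess's law, ΔH° = (-1)·(-68.3) + (3)·(-713.2) + (-2)·(-392.0) = -1287.3 kcal/mol

ΔH° = -1287.3 kcal/mol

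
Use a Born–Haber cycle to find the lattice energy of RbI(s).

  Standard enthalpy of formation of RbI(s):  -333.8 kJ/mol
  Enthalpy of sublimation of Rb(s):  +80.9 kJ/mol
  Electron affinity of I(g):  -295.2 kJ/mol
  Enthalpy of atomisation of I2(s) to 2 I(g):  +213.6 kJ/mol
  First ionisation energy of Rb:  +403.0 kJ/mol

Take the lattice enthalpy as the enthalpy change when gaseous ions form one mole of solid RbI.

U = -629.3 kJ/mol

ΔHf° = 1·ΔHsub + 1·(ΣIE) + 1/2·D(I2) + 1·EA + U
-333.8 = 1·(+80.9) + 1·(+403.0) + 1/2·(+213.6) + 1·(-295.2) + U
U = -333.8 − (+295.5) = -629.3 kJ/mol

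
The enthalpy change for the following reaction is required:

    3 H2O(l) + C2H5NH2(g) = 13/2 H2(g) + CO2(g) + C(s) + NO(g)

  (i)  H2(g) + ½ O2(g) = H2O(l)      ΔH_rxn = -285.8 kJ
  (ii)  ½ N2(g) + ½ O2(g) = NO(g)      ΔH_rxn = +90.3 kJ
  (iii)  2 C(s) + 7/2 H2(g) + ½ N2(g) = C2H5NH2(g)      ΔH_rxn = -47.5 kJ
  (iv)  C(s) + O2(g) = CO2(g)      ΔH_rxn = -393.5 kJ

(i) reversed and × 3 (reverse to put H2O(l) on the reactant side; scale by 3 for the 3 H2O(l)): (-3)·(-285.8) = +857.4 kJ
(ii) as written (NO(g) already on the product side): +90.3 kJ
(iii) reversed (C2H5NH2(g) must end up as a reactant): +47.5 kJ
(iv) as written (CO2(g) already on the product side): -393.5 kJ
By Hess's law, ΔH_rxn = (-3)·(-285.8) + (1)·(+90.3) + (-1)·(-47.5) + (1)·(-393.5) = 601.7 kJ

ΔH_rxn = 601.7 kJ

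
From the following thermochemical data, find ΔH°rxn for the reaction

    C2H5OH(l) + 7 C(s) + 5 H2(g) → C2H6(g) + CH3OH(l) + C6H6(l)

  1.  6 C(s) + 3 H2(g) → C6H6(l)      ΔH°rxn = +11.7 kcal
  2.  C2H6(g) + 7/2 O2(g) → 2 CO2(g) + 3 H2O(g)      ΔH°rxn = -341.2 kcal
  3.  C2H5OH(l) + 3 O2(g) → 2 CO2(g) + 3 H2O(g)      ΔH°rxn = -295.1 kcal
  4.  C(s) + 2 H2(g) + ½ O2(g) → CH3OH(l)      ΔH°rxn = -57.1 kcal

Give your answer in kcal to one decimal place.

ΔH°rxn = 0.7 kcal

eq. 1 as written (C6H6(l) already on the product side): +11.7 kcal
eq. 2 reversed (C2H6(g) must end up as a product): +341.2 kcal
eq. 3 as written (C2H5OH(l) already on the reactant side): -295.1 kcal
eq. 4 as written (CH3OH(l) already on the product side): -57.1 kcal
Since enthalpy is a state function, ΔH°rxn = (1)·(+11.7) + (-1)·(-341.2) + (1)·(-295.1) + (1)·(-57.1) = 0.7 kcal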